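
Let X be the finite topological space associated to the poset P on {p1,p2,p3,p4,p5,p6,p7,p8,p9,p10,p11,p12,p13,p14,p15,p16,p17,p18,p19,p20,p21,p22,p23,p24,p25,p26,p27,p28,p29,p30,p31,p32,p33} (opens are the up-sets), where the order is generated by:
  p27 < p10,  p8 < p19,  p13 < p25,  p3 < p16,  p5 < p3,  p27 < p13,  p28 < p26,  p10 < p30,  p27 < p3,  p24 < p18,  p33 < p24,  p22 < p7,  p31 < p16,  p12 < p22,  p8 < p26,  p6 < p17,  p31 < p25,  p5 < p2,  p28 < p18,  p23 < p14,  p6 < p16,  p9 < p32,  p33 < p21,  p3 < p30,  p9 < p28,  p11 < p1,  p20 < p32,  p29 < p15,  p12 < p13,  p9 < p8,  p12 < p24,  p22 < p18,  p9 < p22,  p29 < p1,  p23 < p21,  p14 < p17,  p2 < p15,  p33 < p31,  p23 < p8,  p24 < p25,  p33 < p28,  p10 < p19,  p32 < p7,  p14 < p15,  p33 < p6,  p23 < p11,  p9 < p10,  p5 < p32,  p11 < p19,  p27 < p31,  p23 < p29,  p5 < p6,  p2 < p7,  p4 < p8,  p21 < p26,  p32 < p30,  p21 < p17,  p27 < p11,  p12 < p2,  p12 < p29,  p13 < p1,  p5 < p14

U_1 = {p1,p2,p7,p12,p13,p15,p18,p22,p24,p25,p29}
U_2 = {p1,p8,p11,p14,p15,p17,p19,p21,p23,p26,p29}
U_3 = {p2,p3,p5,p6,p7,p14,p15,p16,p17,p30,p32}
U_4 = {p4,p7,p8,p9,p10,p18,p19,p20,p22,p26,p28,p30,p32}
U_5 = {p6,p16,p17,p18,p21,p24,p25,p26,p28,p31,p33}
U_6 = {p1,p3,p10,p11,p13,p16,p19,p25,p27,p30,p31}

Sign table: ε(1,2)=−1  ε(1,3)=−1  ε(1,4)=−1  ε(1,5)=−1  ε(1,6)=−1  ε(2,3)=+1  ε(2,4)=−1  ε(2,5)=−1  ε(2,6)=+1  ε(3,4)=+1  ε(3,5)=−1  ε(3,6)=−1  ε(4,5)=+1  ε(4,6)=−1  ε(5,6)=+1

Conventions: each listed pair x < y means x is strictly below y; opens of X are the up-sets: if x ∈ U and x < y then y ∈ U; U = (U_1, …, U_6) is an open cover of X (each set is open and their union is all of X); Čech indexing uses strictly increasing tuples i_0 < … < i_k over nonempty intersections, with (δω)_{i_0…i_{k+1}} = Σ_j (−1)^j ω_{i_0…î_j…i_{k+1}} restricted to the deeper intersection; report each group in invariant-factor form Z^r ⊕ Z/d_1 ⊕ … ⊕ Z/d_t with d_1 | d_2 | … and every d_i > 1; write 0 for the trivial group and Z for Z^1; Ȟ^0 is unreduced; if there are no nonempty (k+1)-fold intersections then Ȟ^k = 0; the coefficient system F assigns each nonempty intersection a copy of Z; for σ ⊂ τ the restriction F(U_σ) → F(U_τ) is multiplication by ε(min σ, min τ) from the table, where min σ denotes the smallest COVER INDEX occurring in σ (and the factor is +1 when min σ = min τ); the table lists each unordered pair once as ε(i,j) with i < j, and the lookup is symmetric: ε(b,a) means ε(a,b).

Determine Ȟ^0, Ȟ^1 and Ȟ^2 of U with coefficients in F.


Ȟ^0 = 0, Ȟ^1 = Z/2, Ȟ^2 = Z

nerve of the cover:
  U12={p1,p15,p29} U13={p2,p7,p15} U14={p7,p18,p22} U15={p18,p24,p25} U16={p1,p13,p25} U23={p14,p15,p17} U24={p8,p19,p26} U25={p17,p21,p26} U26={p1,p11,p19} U34={p7,p30,p32} U35={p6,p16,p17} U36={p3,p16,p30} U45={p18,p26,p28} U46={p10,p19,p30} U56={p16,p25,p31}
  U123={p15} U126={p1} U134={p7} U145={p18} U156={p25} U235={p17} U245={p26} U246={p19} U346={p30} U356={p16}
C dims 6,15,10; δ0: rk 6, SNF 1^5·2; δ1: rk 9, SNF 1^9
Ȟ^0 = (6 − 6) − 0 = 0, so Ȟ^0 ≅ 0
Ȟ^1 = (15 − 9) − 6 = 0 plus torsion [2], so Ȟ^1 ≅ Z/2
Ȟ^2 = (10 − 0) − 9 = 1, so Ȟ^2 ≅ Z


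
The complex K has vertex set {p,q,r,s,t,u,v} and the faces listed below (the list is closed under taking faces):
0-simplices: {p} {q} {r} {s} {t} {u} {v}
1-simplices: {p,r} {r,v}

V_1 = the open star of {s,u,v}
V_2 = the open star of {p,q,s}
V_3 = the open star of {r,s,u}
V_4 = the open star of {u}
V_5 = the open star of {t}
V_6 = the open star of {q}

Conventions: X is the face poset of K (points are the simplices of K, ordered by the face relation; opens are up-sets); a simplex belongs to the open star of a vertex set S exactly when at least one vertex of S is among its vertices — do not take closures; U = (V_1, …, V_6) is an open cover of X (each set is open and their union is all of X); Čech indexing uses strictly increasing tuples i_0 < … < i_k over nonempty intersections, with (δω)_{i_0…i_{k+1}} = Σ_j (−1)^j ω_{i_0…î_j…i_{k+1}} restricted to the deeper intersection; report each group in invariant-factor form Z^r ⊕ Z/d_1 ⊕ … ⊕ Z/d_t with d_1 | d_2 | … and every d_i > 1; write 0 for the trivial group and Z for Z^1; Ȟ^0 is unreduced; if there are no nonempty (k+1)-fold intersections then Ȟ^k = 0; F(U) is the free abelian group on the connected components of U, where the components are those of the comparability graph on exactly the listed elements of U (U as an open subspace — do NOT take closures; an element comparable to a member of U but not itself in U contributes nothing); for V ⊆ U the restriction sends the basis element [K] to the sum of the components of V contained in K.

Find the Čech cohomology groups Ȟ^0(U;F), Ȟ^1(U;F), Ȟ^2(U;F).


Ȟ^0 ≅ Z^5; Ȟ^1 ≅ 0; Ȟ^2 ≅ 0

intersection data:
  V1={{s},{u},{v},{r,v}} V2={{p},{q},{s},{p,r}} V3={{r},{s},{u},{p,r},{r,v}} V4={{u}} V5={{t}} V6={{q}}
  V12={{s}} V13={{s},{u},{r,v}} V14={{u}} V23={{s},{p,r}} V26={{q}} V34={{u}}
  V123={{s}} V134={{u}}
components per intersection:
  V1: {{s}} {{u}} {{v},{r,v}}
  V2: {{p},{p,r}} {{q}} {{s}}
  V3: {{r},{p,r},{r,v}} {{s}} {{u}}
  V4: {{u}}
  V5: {{t}}
  V6: {{q}}
  V12: {{s}}
  V13: {{s}} {{u}} {{r,v}}
  V14: {{u}}
  V23: {{s}} {{p,r}}
  V26: {{q}}
  V34: {{u}}
  V123: {{s}}
  V134: {{u}}
C dims 12,9,2; δ0: rk 7, SNF 1^7; δ1: rk 2, SNF 1^2
Ȟ^0 = (12 − 7) − 0 = 5, so Ȟ^0 ≅ Z^5
Ȟ^1 = (9 − 2) − 7 = 0, so Ȟ^1 ≅ 0
Ȟ^2 = (2 − 0) − 2 = 0, so Ȟ^2 ≅ 0


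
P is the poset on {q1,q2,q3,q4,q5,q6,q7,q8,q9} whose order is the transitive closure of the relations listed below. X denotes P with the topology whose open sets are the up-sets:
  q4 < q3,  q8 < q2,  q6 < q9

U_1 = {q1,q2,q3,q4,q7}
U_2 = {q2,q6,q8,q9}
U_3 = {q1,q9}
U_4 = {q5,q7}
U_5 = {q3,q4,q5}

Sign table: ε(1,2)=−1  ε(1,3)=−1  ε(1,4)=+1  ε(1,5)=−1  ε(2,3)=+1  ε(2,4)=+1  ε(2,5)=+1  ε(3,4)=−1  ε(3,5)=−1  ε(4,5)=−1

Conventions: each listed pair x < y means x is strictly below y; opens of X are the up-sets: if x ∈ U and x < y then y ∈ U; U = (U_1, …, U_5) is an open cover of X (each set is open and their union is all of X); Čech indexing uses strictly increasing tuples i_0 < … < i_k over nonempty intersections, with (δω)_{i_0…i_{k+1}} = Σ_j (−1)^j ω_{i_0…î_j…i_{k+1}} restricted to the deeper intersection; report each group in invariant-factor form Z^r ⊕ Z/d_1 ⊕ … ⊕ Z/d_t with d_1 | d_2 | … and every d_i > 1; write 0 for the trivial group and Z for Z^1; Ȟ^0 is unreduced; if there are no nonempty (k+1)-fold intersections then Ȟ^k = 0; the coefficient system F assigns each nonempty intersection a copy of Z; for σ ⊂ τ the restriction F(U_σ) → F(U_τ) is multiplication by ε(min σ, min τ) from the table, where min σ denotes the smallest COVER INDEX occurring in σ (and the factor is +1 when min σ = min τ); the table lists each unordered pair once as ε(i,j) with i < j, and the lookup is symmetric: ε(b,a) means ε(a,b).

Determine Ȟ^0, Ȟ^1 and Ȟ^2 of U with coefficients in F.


nerve simplices:
  U12={q2} U13={q1} U14={q7} U15={q3,q4} U23={q9} U45={q5}
C dims 5,6; δ0: rk 4, SNF 1^4
degree 0: 5−4−0 = 1 → Ȟ^0 ≅ Z
degree 1: 6−0−4 = 2 → Ȟ^1 ≅ Z^2
degree 2: 0−0−0 = 0 → Ȟ^2 ≅ 0

Ȟ^0 = Z; Ȟ^1 = Z^2; Ȟ^2 = 0


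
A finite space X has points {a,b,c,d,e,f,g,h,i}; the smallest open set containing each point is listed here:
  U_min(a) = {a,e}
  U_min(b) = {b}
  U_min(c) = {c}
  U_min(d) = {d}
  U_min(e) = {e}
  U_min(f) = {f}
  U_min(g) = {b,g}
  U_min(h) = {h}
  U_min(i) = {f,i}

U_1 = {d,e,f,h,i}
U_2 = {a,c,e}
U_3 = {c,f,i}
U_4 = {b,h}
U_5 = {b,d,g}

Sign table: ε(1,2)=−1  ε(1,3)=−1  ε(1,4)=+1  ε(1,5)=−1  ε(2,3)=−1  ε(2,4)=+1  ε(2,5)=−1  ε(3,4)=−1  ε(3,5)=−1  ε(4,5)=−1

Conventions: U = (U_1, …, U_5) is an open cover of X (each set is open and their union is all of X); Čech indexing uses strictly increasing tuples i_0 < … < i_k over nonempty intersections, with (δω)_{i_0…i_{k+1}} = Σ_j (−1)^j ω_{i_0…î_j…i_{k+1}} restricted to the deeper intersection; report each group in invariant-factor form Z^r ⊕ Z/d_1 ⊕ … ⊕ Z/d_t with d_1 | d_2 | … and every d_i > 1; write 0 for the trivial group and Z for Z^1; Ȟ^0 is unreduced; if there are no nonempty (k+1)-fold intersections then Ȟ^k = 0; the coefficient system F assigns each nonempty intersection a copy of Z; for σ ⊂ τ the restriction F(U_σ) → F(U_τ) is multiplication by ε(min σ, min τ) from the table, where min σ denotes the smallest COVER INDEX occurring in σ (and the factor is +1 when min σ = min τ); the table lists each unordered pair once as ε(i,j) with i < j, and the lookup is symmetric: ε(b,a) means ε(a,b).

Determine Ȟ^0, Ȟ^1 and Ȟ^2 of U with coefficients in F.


Ȟ^0 = 0, Ȟ^1 = Z ⊕ Z/2 and Ȟ^2 = 0

nonempty overlaps:
  U12={e} U13={f,i} U14={h} U15={d} U23={c} U45={b}
C dims 5,6; δ0: rk 5, SNF 1^4·2
degree 0: 5−5−0 = 0 → Ȟ^0 ≅ 0
degree 1: 6−0−5 = 1 plus torsion [2] → Ȟ^1 ≅ Z ⊕ Z/2
degree 2: 0−0−0 = 0 → Ȟ^2 ≅ 0


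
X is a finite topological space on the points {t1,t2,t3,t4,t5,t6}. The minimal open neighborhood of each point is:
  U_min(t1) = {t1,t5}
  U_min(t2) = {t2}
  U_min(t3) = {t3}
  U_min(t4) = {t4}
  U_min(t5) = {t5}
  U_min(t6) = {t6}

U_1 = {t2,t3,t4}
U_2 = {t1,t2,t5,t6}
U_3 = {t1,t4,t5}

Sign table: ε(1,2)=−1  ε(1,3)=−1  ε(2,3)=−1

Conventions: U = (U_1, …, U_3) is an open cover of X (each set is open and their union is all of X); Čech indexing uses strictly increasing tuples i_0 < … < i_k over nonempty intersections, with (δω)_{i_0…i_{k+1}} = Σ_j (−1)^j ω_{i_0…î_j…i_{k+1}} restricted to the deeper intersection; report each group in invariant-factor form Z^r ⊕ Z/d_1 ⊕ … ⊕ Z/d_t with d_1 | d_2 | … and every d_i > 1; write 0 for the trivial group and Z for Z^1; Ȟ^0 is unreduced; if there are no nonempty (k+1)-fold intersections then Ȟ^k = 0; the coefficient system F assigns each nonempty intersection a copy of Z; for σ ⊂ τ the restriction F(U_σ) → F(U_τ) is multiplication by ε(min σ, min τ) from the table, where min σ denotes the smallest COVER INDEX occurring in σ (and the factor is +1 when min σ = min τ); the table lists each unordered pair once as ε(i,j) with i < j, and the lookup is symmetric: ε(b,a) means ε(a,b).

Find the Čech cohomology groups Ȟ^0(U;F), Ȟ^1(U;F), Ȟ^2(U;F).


Ȟ^0 ≅ 0, Ȟ^1 ≅ Z/2 and Ȟ^2 ≅ 0

nerve simplices:
  U12={t2} U13={t4} U23={t1,t5}
C dims 3,3; δ0: rk 3, SNF 1^2·2
degree 0: 3−3−0 = 0 → Ȟ^0 ≅ 0
degree 1: 3−0−3 = 0 plus torsion [2] → Ȟ^1 ≅ Z/2
degree 2: 0−0−0 = 0 → Ȟ^2 ≅ 0


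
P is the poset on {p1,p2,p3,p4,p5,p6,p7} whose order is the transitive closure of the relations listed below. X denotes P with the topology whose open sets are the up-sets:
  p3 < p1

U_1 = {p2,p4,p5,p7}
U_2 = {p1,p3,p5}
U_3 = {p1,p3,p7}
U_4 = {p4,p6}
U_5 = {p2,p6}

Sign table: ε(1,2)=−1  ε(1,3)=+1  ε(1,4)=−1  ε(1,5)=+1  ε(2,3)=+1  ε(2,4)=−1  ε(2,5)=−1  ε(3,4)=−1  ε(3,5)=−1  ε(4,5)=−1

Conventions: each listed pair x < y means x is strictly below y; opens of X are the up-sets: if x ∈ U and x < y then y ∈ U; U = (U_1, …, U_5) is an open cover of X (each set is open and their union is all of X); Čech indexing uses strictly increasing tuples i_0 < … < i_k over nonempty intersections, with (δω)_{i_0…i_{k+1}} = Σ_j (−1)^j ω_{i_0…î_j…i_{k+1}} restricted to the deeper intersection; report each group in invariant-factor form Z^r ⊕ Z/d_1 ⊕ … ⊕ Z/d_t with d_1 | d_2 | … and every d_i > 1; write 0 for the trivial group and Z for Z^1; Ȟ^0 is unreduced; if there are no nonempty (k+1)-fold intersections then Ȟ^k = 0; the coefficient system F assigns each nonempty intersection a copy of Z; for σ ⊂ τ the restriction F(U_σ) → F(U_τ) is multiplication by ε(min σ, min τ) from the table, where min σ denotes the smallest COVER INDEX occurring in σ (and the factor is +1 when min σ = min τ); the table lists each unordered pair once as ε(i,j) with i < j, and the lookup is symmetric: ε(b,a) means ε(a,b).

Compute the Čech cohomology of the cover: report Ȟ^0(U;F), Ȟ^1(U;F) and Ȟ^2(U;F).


cover nerve:
  U12={p5} U13={p7} U14={p4} U15={p2} U23={p1,p3} U45={p6}
C dims 5,6; δ0: rk 5, SNF 1^4·2
Ȟ^0: (5−5)−0=0 ⇒ 0
Ȟ^1: (6−0)−5=1 plus torsion [2] ⇒ Z ⊕ Z/2
Ȟ^2: (0−0)−0=0 ⇒ 0

Ȟ^0 ≅ 0, Ȟ^1 ≅ Z ⊕ Z/2, Ȟ^2 ≅ 0


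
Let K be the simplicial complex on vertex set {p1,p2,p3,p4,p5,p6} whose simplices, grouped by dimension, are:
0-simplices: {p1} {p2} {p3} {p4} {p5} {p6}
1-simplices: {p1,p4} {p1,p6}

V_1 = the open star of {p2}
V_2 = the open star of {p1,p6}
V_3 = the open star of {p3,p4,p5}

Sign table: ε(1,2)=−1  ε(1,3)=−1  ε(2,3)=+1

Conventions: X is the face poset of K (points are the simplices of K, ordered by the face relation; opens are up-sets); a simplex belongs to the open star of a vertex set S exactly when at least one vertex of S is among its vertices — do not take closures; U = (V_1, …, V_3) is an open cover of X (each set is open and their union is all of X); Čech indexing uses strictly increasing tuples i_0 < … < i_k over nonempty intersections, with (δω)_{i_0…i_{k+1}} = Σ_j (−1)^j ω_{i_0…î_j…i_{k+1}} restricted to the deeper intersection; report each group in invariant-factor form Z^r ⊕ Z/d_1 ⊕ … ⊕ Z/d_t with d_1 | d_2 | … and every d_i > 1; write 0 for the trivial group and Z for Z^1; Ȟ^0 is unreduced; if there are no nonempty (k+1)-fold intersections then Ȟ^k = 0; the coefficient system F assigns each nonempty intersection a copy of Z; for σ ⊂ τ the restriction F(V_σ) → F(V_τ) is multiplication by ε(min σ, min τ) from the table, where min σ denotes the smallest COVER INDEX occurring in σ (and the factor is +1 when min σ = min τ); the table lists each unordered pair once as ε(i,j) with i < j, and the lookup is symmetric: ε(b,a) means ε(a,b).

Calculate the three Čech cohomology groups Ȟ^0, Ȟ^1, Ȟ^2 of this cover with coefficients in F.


Ȟ^0(U;F) ≅ Z^2; Ȟ^1(U;F) ≅ 0; Ȟ^2(U;F) ≅ 0

nonempty overlaps:
  V1={{p2}} V2={{p1},{p6},{p1,p4},{p1,p6}} V3={{p3},{p4},{p5},{p1,p4}}
  V23={{p1,p4}}
C dims 3,1; δ0: rk 1, SNF 1^1
degree 0: 3−1−0 = 2 → Ȟ^0 ≅ Z^2
degree 1: 1−0−1 = 0 → Ȟ^1 ≅ 0
degree 2: 0−0−0 = 0 → Ȟ^2 ≅ 0


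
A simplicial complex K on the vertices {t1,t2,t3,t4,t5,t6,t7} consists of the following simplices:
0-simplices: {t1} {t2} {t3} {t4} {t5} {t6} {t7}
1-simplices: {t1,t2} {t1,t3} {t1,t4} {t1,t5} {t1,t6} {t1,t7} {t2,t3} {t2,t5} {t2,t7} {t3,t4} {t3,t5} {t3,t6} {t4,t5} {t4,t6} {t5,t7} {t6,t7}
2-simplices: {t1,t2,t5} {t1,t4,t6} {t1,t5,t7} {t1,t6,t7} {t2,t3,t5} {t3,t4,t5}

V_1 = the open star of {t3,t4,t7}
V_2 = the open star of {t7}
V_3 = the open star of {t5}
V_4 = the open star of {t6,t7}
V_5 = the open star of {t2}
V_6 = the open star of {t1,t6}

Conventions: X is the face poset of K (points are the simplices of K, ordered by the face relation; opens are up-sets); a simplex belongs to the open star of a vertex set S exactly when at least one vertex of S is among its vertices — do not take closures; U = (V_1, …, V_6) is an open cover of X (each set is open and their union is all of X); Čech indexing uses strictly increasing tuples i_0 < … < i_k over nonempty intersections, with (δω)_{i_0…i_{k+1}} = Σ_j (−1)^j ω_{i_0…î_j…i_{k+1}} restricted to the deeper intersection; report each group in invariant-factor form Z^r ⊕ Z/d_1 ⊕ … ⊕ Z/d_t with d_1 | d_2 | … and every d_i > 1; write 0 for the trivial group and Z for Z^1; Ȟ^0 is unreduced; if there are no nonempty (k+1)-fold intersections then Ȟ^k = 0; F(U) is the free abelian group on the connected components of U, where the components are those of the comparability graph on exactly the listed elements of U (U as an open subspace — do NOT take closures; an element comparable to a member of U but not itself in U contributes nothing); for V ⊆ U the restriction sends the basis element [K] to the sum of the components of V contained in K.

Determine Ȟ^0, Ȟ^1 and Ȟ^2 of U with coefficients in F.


cover nerve:
  V1={{t3},{t4},{t7},{t1,t3},{t1,t4},{t1,t7},{t2,t3},{t2,t7},{t3,t4},{t3,t5},{t3,t6},{t4,t5},{t4,t6},{t5,t7},{t6,t7},{t1,t4,t6},{t1,t5,t7},{t1,t6,t7},{t2,t3,t5},{t3,t4,t5}} V2={{t7},{t1,t7},{t2,t7},{t5,t7},{t6,t7},{t1,t5,t7},{t1,t6,t7}} V3={{t5},{t1,t5},{t2,t5},{t3,t5},{t4,t5},{t5,t7},{t1,t2,t5},{t1,t5,t7},{t2,t3,t5},{t3,t4,t5}} V4={{t6},{t7},{t1,t6},{t1,t7},{t2,t7},{t3,t6},{t4,t6},{t5,t7},{t6,t7},{t1,t4,t6},{t1,t5,t7},{t1,t6,t7}} V5={{t2},{t1,t2},{t2,t3},{t2,t5},{t2,t7},{t1,t2,t5},{t2,t3,t5}} V6={{t1},{t6},{t1,t2},{t1,t3},{t1,t4},{t1,t5},{t1,t6},{t1,t7},{t3,t6},{t4,t6},{t6,t7},{t1,t2,t5},{t1,t4,t6},{t1,t5,t7},{t1,t6,t7}}
  V12={{t7},{t1,t7},{t2,t7},{t5,t7},{t6,t7},{t1,t5,t7},{t1,t6,t7}} V13={{t3,t5},{t4,t5},{t5,t7},{t1,t5,t7},{t2,t3,t5},{t3,t4,t5}} V14={{t7},{t1,t7},{t2,t7},{t3,t6},{t4,t6},{t5,t7},{t6,t7},{t1,t4,t6},{t1,t5,t7},{t1,t6,t7}} V15={{t2,t3},{t2,t7},{t2,t3,t5}} V16={{t1,t3},{t1,t4},{t1,t7},{t3,t6},{t4,t6},{t6,t7},{t1,t4,t6},{t1,t5,t7},{t1,t6,t7}} V23={{t5,t7},{t1,t5,t7}} V24={{t7},{t1,t7},{t2,t7},{t5,t7},{t6,t7},{t1,t5,t7},{t1,t6,t7}} V25={{t2,t7}} V26={{t1,t7},{t6,t7},{t1,t5,t7},{t1,t6,t7}} V34={{t5,t7},{t1,t5,t7}} V35={{t2,t5},{t1,t2,t5},{t2,t3,t5}} V36={{t1,t5},{t1,t2,t5},{t1,t5,t7}} V45={{t2,t7}} V46={{t6},{t1,t6},{t1,t7},{t3,t6},{t4,t6},{t6,t7},{t1,t4,t6},{t1,t5,t7},{t1,t6,t7}} V56={{t1,t2},{t1,t2,t5}}
  V123={{t5,t7},{t1,t5,t7}} V124={{t7},{t1,t7},{t2,t7},{t5,t7},{t6,t7},{t1,t5,t7},{t1,t6,t7}} V125={{t2,t7}} V126={{t1,t7},{t6,t7},{t1,t5,t7},{t1,t6,t7}} V134={{t5,t7},{t1,t5,t7}} V135={{t2,t3,t5}} V136={{t1,t5,t7}} V145={{t2,t7}} V146={{t1,t7},{t3,t6},{t4,t6},{t6,t7},{t1,t4,t6},{t1,t5,t7},{t1,t6,t7}} V234={{t5,t7},{t1,t5,t7}} V236={{t1,t5,t7}} V245={{t2,t7}} V246={{t1,t7},{t6,t7},{t1,t5,t7},{t1,t6,t7}} V346={{t1,t5,t7}} V356={{t1,t2,t5}}
  V1234={{t5,t7},{t1,t5,t7}} V1236={{t1,t5,t7}} V1245={{t2,t7}} V1246={{t1,t7},{t6,t7},{t1,t5,t7},{t1,t6,t7}} V1346={{t1,t5,t7}} V2346={{t1,t5,t7}}
  V12346={{t1,t5,t7}}
components per intersection:
  V1: {{t3},{t4},{t1,t3},{t1,t4},{t2,t3},{t3,t4},{t3,t5},{t3,t6},{t4,t5},{t4,t6},{t1,t4,t6},{t2,t3,t5},{t3,t4,t5}} {{t7},{t1,t7},{t2,t7},{t5,t7},{t6,t7},{t1,t5,t7},{t1,t6,t7}}
  V2: {{t7},{t1,t7},{t2,t7},{t5,t7},{t6,t7},{t1,t5,t7},{t1,t6,t7}}
  V3: {{t5},{t1,t5},{t2,t5},{t3,t5},{t4,t5},{t5,t7},{t1,t2,t5},{t1,t5,t7},{t2,t3,t5},{t3,t4,t5}}
  V4: {{t6},{t7},{t1,t6},{t1,t7},{t2,t7},{t3,t6},{t4,t6},{t5,t7},{t6,t7},{t1,t4,t6},{t1,t5,t7},{t1,t6,t7}}
  V5: {{t2},{t1,t2},{t2,t3},{t2,t5},{t2,t7},{t1,t2,t5},{t2,t3,t5}}
  V6: {{t1},{t6},{t1,t2},{t1,t3},{t1,t4},{t1,t5},{t1,t6},{t1,t7},{t3,t6},{t4,t6},{t6,t7},{t1,t2,t5},{t1,t4,t6},{t1,t5,t7},{t1,t6,t7}}
  V12: {{t7},{t1,t7},{t2,t7},{t5,t7},{t6,t7},{t1,t5,t7},{t1,t6,t7}}
  V13: {{t3,t5},{t4,t5},{t2,t3,t5},{t3,t4,t5}} {{t5,t7},{t1,t5,t7}}
  V14: {{t7},{t1,t7},{t2,t7},{t5,t7},{t6,t7},{t1,t5,t7},{t1,t6,t7}} {{t3,t6}} {{t4,t6},{t1,t4,t6}}
  V15: {{t2,t3},{t2,t3,t5}} {{t2,t7}}
  V16: {{t1,t3}} {{t1,t4},{t4,t6},{t1,t4,t6}} {{t1,t7},{t6,t7},{t1,t5,t7},{t1,t6,t7}} {{t3,t6}}
  V23: {{t5,t7},{t1,t5,t7}}
  V24: {{t7},{t1,t7},{t2,t7},{t5,t7},{t6,t7},{t1,t5,t7},{t1,t6,t7}}
  V25: {{t2,t7}}
  V26: {{t1,t7},{t6,t7},{t1,t5,t7},{t1,t6,t7}}
  V34: {{t5,t7},{t1,t5,t7}}
  V35: {{t2,t5},{t1,t2,t5},{t2,t3,t5}}
  V36: {{t1,t5},{t1,t2,t5},{t1,t5,t7}}
  V45: {{t2,t7}}
  V46: {{t6},{t1,t6},{t1,t7},{t3,t6},{t4,t6},{t6,t7},{t1,t4,t6},{t1,t5,t7},{t1,t6,t7}}
  V56: {{t1,t2},{t1,t2,t5}}
  V123: {{t5,t7},{t1,t5,t7}}
  V124: {{t7},{t1,t7},{t2,t7},{t5,t7},{t6,t7},{t1,t5,t7},{t1,t6,t7}}
  V125: {{t2,t7}}
  V126: {{t1,t7},{t6,t7},{t1,t5,t7},{t1,t6,t7}}
  V134: {{t5,t7},{t1,t5,t7}}
  V135: {{t2,t3,t5}}
  V136: {{t1,t5,t7}}
  V145: {{t2,t7}}
  V146: {{t1,t7},{t6,t7},{t1,t5,t7},{t1,t6,t7}} {{t3,t6}} {{t4,t6},{t1,t4,t6}}
  V234: {{t5,t7},{t1,t5,t7}}
  V236: {{t1,t5,t7}}
  V245: {{t2,t7}}
  V246: {{t1,t7},{t6,t7},{t1,t5,t7},{t1,t6,t7}}
  V346: {{t1,t5,t7}}
  V356: {{t1,t2,t5}}
  V1234: {{t5,t7},{t1,t5,t7}}
  V1236: {{t1,t5,t7}}
  V1245: {{t2,t7}}
  V1246: {{t1,t7},{t6,t7},{t1,t5,t7},{t1,t6,t7}}
  V1346: {{t1,t5,t7}}
  V2346: {{t1,t5,t7}}
  V12346: {{t1,t5,t7}}
C dims 7,22,17,6; δ0: rk 6, SNF 1^6; δ1: rk 12, SNF 1^12; δ2: rk 5, SNF 1^5
Ȟ^0: (7−6)−0=1 ⇒ Z
Ȟ^1: (22−12)−6=4 ⇒ Z^4
Ȟ^2: (17−5)−12=0 ⇒ 0

Ȟ^0(U;F) ≅ Z, Ȟ^1(U;F) ≅ Z^4 and Ȟ^2(U;F) ≅ 0


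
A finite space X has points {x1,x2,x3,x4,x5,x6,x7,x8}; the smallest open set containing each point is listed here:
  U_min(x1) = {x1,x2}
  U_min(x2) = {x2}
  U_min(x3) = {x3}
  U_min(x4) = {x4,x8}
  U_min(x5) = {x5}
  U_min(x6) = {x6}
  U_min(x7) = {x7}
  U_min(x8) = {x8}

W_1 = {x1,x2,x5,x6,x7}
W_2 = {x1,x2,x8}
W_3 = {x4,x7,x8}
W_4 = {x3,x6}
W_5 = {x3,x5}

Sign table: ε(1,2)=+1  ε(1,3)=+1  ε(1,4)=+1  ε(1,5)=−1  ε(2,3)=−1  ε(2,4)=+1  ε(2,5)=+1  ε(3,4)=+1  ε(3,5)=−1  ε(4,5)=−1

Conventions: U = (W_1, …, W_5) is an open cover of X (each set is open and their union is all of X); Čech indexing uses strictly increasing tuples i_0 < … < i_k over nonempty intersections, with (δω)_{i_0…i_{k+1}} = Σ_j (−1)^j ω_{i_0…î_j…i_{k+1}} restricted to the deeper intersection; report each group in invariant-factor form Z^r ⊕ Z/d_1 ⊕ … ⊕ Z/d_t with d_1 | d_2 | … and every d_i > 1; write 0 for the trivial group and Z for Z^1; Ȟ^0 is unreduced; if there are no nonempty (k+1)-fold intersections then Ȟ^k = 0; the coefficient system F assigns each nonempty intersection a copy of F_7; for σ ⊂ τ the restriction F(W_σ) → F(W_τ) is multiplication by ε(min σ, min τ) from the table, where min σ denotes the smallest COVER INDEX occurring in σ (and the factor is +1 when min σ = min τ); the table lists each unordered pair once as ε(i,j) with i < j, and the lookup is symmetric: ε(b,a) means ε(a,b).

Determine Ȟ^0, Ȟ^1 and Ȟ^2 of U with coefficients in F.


Ȟ^0 ≅ 0,  Ȟ^1 ≅ Z/7,  Ȟ^2 ≅ 0

nonempty intersections:
  W12={x1,x2} W13={x7} W14={x6} W15={x5} W23={x8} W45={x3}
C dims 5,6; δ0: rk_F7 5
Ȟ^0: (5−5)−0=0 ⇒ 0
Ȟ^1: (6−0)−5=1 ⇒ Z/7
Ȟ^2: (0−0)−0=0 ⇒ 0


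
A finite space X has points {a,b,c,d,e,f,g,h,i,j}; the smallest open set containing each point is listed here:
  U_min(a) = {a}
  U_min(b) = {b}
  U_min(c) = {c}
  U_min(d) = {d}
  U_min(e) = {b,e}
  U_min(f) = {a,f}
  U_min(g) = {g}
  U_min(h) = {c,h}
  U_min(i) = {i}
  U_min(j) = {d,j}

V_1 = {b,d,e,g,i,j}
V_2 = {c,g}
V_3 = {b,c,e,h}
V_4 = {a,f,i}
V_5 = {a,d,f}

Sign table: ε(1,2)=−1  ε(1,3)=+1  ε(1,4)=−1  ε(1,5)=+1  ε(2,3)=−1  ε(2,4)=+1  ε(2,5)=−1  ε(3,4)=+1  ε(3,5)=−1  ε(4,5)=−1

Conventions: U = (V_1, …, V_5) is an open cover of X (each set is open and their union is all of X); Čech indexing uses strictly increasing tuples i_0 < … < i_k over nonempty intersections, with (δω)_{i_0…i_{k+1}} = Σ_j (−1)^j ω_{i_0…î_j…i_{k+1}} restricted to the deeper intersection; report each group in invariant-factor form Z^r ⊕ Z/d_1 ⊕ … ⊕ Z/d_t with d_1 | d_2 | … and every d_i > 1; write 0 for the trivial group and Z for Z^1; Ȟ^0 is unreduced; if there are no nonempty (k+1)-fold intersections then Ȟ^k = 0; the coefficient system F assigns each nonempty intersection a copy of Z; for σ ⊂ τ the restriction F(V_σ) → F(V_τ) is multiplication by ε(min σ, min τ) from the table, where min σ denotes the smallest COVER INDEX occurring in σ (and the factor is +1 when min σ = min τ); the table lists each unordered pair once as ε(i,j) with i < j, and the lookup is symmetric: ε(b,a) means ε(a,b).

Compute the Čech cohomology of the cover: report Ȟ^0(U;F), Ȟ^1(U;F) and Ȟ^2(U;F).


intersection data:
  V12={g} V13={b,e} V14={i} V15={d} V23={c} V45={a,f}
C dims 5,6; δ0: rk 4, SNF 1^4
Ȟ^0 = (5 − 4) − 0 = 1, so Ȟ^0 ≅ Z
Ȟ^1 = (6 − 0) − 4 = 2, so Ȟ^1 ≅ Z^2
Ȟ^2 = (0 − 0) − 0 = 0, so Ȟ^2 ≅ 0

Ȟ^0 = Z, Ȟ^1 = Z^2, Ȟ^2 = 0


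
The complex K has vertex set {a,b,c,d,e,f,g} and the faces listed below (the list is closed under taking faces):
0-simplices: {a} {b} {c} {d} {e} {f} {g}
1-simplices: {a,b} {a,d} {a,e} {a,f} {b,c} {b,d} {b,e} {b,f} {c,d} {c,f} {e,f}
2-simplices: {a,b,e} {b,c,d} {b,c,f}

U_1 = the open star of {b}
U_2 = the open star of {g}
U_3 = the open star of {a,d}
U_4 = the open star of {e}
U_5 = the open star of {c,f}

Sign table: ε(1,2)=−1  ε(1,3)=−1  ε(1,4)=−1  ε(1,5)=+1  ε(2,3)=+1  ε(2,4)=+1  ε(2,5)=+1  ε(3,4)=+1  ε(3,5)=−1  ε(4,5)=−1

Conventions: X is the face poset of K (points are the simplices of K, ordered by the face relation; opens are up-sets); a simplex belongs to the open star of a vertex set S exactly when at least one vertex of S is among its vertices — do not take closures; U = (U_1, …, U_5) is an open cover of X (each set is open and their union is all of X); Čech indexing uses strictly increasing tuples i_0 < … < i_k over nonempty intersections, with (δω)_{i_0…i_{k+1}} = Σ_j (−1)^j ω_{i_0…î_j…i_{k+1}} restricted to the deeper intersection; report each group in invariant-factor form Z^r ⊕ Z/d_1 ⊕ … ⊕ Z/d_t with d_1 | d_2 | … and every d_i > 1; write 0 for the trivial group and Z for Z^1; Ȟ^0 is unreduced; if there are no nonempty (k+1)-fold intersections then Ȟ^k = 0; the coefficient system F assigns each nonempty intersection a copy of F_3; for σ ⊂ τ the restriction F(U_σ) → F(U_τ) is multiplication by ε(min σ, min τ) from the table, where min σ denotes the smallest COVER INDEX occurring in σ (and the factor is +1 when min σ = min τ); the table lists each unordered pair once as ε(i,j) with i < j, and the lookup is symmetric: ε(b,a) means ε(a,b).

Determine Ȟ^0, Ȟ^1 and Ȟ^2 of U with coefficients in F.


Ȟ^0 ≅ Z/3 ⊕ Z/3; Ȟ^1 ≅ Z/3; Ȟ^2 ≅ 0

intersection data:
  U1={{b},{a,b},{b,c},{b,d},{b,e},{b,f},{a,b,e},{b,c,d},{b,c,f}} U2={{g}} U3={{a},{d},{a,b},{a,d},{a,e},{a,f},{b,d},{c,d},{a,b,e},{b,c,d}} U4={{e},{a,e},{b,e},{e,f},{a,b,e}} U5={{c},{f},{a,f},{b,c},{b,f},{c,d},{c,f},{e,f},{b,c,d},{b,c,f}}
  U13={{a,b},{b,d},{a,b,e},{b,c,d}} U14={{b,e},{a,b,e}} U15={{b,c},{b,f},{b,c,d},{b,c,f}} U34={{a,e},{a,b,e}} U35={{a,f},{c,d},{b,c,d}} U45={{e,f}}
  U134={{a,b,e}} U135={{b,c,d}}
C dims 5,6,2; δ0: rk_F3 3; δ1: rk_F3 2
Ȟ^0 = (5 − 3) − 0 = 2, so Ȟ^0 ≅ Z/3 ⊕ Z/3
Ȟ^1 = (6 − 2) − 3 = 1, so Ȟ^1 ≅ Z/3
Ȟ^2 = (2 − 0) − 2 = 0, so Ȟ^2 ≅ 0


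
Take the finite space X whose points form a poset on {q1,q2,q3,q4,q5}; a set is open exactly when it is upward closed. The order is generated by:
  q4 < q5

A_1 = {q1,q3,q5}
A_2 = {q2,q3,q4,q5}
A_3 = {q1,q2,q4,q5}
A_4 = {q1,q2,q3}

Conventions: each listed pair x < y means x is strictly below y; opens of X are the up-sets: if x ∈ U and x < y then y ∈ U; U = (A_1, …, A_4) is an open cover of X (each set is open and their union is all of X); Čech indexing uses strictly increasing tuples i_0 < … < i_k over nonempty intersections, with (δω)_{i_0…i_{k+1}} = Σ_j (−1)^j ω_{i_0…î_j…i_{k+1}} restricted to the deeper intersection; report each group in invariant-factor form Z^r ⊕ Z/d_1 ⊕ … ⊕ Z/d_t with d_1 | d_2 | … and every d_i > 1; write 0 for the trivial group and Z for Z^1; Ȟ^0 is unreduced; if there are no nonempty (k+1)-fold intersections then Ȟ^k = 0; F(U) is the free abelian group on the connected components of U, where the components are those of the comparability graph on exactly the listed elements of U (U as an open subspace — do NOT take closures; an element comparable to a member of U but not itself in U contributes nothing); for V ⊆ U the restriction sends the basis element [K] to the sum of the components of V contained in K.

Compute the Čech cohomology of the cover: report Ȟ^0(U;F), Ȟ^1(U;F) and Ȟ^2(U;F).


nerve of the cover:
  A12={q3,q5} A13={q1,q5} A14={q1,q3} A23={q2,q4,q5} A24={q2,q3} A34={q1,q2}
  A123={q5} A124={q3} A134={q1} A234={q2}
components per intersection:
  A1: {q1} {q3} {q5}
  A2: {q2} {q3} {q4,q5}
  A3: {q1} {q2} {q4,q5}
  A4: {q1} {q2} {q3}
  A12: {q3} {q5}
  A13: {q1} {q5}
  A14: {q1} {q3}
  A23: {q2} {q4,q5}
  A24: {q2} {q3}
  A34: {q1} {q2}
  A123: {q5}
  A124: {q3}
  A134: {q1}
  A234: {q2}
C dims 12,12,4; δ0: rk 8, SNF 1^8; δ1: rk 4, SNF 1^4
Ȟ^0 = (12 − 8) − 0 = 4, so Ȟ^0 ≅ Z^4
Ȟ^1 = (12 − 4) − 8 = 0, so Ȟ^1 ≅ 0
Ȟ^2 = (4 − 0) − 4 = 0, so Ȟ^2 ≅ 0

Ȟ^0 ≅ Z^4,  Ȟ^1 ≅ 0,  Ȟ^2 ≅ 0


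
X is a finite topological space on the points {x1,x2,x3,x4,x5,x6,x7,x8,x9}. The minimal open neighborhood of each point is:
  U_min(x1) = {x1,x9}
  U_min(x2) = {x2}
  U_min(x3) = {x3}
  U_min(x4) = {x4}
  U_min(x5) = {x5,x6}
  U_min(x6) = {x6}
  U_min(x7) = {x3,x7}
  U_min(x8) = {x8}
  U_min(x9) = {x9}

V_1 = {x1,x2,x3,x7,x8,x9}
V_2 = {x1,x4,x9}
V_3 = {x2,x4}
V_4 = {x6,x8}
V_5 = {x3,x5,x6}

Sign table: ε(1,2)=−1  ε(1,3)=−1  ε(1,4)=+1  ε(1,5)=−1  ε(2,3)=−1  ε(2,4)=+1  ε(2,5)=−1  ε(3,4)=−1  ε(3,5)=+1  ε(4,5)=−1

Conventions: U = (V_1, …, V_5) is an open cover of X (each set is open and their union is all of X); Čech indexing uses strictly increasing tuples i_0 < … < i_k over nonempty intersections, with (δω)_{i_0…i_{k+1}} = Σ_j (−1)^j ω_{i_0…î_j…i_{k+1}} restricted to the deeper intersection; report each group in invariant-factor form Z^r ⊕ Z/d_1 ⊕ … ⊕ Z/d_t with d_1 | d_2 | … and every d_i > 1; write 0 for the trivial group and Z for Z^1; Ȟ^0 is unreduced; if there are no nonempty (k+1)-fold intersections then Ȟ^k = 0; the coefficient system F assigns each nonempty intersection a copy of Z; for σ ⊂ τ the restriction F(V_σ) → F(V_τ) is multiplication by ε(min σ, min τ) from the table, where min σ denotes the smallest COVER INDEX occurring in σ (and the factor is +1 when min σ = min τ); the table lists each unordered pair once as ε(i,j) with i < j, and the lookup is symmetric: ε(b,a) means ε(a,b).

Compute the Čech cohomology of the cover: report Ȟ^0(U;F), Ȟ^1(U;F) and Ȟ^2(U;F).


Ȟ^0 = 0, Ȟ^1 = Z ⊕ Z/2, Ȟ^2 = 0

nerve of the cover:
  V12={x1,x9} V13={x2} V14={x8} V15={x3} V23={x4} V45={x6}
C dims 5,6; δ0: rk 5, SNF 1^4·2
Ȟ^0 = (5 − 5) − 0 = 0, so Ȟ^0 ≅ 0
Ȟ^1 = (6 − 0) − 5 = 1 plus torsion [2], so Ȟ^1 ≅ Z ⊕ Z/2
Ȟ^2 = (0 − 0) − 0 = 0, so Ȟ^2 ≅ 0


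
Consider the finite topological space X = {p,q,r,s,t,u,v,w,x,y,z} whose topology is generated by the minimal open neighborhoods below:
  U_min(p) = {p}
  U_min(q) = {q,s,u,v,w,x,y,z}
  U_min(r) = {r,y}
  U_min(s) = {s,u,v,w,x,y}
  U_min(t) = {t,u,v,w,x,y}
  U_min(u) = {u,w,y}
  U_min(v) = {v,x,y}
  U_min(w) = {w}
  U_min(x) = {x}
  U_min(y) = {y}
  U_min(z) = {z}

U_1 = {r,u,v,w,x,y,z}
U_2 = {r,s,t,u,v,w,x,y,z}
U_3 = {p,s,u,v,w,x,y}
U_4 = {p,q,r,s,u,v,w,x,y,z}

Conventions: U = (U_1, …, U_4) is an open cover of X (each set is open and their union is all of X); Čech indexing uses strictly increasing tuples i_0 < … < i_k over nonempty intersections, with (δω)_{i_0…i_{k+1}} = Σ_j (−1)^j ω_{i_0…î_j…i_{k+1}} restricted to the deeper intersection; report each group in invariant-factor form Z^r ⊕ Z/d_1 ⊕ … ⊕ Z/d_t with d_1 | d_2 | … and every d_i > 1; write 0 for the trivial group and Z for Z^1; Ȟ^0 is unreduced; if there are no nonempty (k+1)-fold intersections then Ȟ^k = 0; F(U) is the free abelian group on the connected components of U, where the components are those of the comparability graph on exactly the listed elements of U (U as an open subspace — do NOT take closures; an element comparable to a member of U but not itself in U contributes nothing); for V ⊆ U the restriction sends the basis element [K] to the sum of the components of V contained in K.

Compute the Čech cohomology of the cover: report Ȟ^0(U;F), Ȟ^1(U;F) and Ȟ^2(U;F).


Ȟ^0 ≅ Z^2, Ȟ^1 ≅ 0 and Ȟ^2 ≅ 0

cover nerve:
  U12={r,u,v,w,x,y,z} U13={u,v,w,x,y} U14={r,u,v,w,x,y,z} U23={s,u,v,w,x,y} U24={r,s,u,v,w,x,y,z} U34={p,s,u,v,w,x,y}
  U123={u,v,w,x,y} U124={r,u,v,w,x,y,z} U134={u,v,w,x,y} U234={s,u,v,w,x,y}
  U1234={u,v,w,x,y}
components per intersection:
  U1: {r,u,v,w,x,y} {z}
  U2: {r,s,t,u,v,w,x,y} {z}
  U3: {p} {s,u,v,w,x,y}
  U4: {p} {q,r,s,u,v,w,x,y,z}
  U12: {r,u,v,w,x,y} {z}
  U13: {u,v,w,x,y}
  U14: {r,u,v,w,x,y} {z}
  U23: {s,u,v,w,x,y}
  U24: {r,s,u,v,w,x,y} {z}
  U34: {p} {s,u,v,w,x,y}
  U123: {u,v,w,x,y}
  U124: {r,u,v,w,x,y} {z}
  U134: {u,v,w,x,y}
  U234: {s,u,v,w,x,y}
  U1234: {u,v,w,x,y}
C dims 8,10,5,1; δ0: rk 6, SNF 1^6; δ1: rk 4, SNF 1^4; δ2: rk 1, SNF 1^1
Ȟ^0: (8−6)−0=2 ⇒ Z^2
Ȟ^1: (10−4)−6=0 ⇒ 0
Ȟ^2: (5−1)−4=0 ⇒ 0


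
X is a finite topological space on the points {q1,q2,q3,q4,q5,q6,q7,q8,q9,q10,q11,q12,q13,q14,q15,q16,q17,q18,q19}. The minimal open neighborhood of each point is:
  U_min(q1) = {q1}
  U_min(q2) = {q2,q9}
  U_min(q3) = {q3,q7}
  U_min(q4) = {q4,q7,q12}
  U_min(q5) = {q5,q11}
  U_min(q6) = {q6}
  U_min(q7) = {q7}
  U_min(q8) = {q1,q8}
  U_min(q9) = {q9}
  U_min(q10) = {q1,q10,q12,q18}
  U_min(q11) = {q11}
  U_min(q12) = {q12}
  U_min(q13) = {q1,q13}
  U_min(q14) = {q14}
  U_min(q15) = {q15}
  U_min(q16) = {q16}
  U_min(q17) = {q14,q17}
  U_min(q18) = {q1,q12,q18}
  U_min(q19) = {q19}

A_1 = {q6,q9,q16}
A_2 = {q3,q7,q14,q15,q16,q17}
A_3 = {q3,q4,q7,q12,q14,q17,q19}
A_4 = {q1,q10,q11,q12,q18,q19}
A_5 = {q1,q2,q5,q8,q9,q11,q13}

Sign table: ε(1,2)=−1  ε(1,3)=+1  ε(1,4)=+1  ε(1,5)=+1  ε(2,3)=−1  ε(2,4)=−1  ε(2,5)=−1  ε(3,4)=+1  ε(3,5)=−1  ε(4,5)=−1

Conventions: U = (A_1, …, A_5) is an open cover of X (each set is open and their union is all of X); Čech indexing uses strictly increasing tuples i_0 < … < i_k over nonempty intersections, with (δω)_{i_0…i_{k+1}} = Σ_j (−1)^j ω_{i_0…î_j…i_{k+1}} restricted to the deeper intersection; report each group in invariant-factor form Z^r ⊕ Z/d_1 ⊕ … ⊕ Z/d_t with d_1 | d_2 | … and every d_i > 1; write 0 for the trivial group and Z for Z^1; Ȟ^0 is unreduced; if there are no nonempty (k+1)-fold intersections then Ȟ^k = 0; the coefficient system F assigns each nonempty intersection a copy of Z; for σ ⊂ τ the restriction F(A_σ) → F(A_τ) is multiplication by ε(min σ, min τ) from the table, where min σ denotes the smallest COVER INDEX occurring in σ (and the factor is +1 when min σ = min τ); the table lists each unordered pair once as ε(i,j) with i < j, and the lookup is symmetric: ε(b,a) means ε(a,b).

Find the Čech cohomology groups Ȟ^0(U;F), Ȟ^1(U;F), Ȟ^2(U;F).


Ȟ^0 = 0,  Ȟ^1 = Z/2,  Ȟ^2 = 0

intersection data:
  A12={q16} A15={q9} A23={q3,q7,q14,q17} A34={q12,q19} A45={q1,q11}
C dims 5,5; δ0: rk 5, SNF 1^4·2
Ȟ^0 = (5 − 5) − 0 = 0, so Ȟ^0 ≅ 0
Ȟ^1 = (5 − 0) − 5 = 0 plus torsion [2], so Ȟ^1 ≅ Z/2
Ȟ^2 = (0 − 0) − 0 = 0, so Ȟ^2 ≅ 0


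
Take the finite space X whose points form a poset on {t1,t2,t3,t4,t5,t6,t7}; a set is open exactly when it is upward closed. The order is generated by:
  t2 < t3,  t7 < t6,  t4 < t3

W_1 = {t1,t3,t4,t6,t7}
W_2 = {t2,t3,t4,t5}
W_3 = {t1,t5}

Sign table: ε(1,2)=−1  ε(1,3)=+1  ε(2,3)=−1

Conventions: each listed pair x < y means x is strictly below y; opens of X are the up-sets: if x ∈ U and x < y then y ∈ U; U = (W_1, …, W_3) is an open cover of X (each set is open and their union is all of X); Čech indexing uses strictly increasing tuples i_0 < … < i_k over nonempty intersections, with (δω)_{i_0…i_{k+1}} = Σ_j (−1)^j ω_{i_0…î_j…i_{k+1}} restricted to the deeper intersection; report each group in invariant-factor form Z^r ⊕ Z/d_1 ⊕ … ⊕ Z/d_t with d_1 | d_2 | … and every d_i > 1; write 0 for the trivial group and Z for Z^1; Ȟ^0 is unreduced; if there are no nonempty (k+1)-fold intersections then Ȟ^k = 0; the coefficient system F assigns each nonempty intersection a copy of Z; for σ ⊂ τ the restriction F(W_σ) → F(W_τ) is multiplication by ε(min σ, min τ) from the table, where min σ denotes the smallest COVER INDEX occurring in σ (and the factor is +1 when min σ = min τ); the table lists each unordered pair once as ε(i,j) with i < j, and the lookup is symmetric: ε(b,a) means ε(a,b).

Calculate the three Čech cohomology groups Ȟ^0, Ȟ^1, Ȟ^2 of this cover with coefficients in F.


Ȟ^0 ≅ Z, Ȟ^1 ≅ Z, Ȟ^2 ≅ 0

nerve of the cover:
  W12={t3,t4} W13={t1} W23={t5}
C dims 3,3; δ0: rk 2, SNF 1^2
Ȟ^0 = (3 − 2) − 0 = 1, so Ȟ^0 ≅ Z
Ȟ^1 = (3 − 0) − 2 = 1, so Ȟ^1 ≅ Z
Ȟ^2 = (0 − 0) − 0 = 0, so Ȟ^2 ≅ 0


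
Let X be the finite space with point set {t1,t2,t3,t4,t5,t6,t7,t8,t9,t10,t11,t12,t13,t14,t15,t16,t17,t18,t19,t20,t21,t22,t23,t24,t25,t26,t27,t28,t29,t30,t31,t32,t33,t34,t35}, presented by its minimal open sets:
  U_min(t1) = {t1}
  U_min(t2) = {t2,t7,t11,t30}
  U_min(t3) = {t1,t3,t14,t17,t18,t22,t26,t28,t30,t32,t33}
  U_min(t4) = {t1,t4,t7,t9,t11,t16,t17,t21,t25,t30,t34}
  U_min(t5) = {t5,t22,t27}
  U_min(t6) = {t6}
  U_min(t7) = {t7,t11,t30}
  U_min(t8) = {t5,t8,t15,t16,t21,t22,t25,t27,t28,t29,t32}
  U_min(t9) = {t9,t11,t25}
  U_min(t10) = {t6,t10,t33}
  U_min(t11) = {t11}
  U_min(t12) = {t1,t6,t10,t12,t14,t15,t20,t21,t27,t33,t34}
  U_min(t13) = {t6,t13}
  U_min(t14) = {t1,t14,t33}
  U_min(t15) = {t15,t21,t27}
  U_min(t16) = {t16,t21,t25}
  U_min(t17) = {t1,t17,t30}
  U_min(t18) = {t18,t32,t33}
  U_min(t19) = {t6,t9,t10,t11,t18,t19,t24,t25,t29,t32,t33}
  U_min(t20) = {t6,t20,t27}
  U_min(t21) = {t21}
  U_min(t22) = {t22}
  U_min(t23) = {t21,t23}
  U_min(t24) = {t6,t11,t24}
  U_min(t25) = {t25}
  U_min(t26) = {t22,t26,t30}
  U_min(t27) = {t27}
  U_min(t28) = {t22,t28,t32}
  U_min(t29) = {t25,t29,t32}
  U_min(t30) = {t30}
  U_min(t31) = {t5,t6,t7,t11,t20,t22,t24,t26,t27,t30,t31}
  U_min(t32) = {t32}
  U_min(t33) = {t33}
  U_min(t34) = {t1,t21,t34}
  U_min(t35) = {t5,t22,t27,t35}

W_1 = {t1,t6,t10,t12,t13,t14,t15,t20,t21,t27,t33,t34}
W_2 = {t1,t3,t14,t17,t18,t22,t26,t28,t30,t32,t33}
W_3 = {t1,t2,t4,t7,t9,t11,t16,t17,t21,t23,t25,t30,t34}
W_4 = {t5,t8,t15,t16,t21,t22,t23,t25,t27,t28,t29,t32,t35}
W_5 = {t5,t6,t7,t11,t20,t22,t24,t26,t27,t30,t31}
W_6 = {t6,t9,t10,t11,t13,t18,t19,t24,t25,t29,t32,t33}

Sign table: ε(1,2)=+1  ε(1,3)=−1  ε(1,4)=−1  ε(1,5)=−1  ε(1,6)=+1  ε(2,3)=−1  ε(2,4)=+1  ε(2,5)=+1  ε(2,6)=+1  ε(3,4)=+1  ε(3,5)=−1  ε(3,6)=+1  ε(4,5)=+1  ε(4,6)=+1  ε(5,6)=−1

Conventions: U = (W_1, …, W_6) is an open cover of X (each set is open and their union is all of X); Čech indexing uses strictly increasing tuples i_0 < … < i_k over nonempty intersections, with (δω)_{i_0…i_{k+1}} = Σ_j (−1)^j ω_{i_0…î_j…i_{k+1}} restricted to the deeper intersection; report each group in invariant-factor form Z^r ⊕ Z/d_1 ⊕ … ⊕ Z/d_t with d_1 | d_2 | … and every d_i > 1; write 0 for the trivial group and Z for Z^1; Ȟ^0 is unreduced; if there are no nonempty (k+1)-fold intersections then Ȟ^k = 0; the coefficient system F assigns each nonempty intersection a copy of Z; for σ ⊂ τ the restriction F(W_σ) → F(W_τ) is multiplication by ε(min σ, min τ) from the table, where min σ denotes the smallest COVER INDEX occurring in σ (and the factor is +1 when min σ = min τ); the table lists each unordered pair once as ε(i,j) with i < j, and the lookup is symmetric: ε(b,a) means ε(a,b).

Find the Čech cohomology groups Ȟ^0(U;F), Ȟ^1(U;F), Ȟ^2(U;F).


Ȟ^0 = 0,  Ȟ^1 = Z/2,  Ȟ^2 = Z

nonempty overlaps:
  W12={t1,t14,t33} W13={t1,t21,t34} W14={t15,t21,t27} W15={t6,t20,t27} W16={t6,t10,t13,t33} W23={t1,t17,t30} W24={t22,t28,t32} W25={t22,t26,t30} W26={t18,t32,t33} W34={t16,t21,t23,t25} W35={t7,t11,t30} W36={t9,t11,t25} W45={t5,t22,t27} W46={t25,t29,t32} W56={t6,t11,t24}
  W123={t1} W126={t33} W134={t21} W145={t27} W156={t6} W235={t30} W245={t22} W246={t32} W346={t25} W356={t11}
C dims 6,15,10; δ0: rk 6, SNF 1^5·2; δ1: rk 9, SNF 1^9
degree 0: 6−6−0 = 0 → Ȟ^0 ≅ 0
degree 1: 15−9−6 = 0 plus torsion [2] → Ȟ^1 ≅ Z/2
degree 2: 10−0−9 = 1 → Ȟ^2 ≅ Z


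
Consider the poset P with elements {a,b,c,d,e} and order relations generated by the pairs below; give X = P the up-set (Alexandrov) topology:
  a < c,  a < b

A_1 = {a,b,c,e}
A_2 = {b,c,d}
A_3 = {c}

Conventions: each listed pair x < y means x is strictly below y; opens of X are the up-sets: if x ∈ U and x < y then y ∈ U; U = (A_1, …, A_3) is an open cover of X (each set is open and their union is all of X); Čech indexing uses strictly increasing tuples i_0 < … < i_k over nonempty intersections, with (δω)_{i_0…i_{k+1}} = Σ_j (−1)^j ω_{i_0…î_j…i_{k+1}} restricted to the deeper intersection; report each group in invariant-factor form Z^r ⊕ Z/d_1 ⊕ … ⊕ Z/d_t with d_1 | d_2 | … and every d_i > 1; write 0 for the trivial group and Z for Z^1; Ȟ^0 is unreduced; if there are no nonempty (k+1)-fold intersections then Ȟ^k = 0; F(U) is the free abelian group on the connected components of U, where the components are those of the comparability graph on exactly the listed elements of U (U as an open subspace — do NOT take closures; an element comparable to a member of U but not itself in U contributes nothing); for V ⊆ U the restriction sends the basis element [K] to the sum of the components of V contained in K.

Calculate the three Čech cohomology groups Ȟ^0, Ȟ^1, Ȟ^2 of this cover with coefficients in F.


Ȟ^0(U;F) ≅ Z^3,  Ȟ^1(U;F) ≅ 0,  Ȟ^2(U;F) ≅ 0

intersection data:
  A12={b,c} A13={c} A23={c}
  A123={c}
components per intersection:
  A1: {a,b,c} {e}
  A2: {b} {c} {d}
  A3: {c}
  A12: {b} {c}
  A13: {c}
  A23: {c}
  A123: {c}
C dims 6,4,1; δ0: rk 3, SNF 1^3; δ1: rk 1, SNF 1^1
Ȟ^0 = (6 − 3) − 0 = 3, so Ȟ^0 ≅ Z^3
Ȟ^1 = (4 − 1) − 3 = 0, so Ȟ^1 ≅ 0
Ȟ^2 = (1 − 0) − 1 = 0, so Ȟ^2 ≅ 0
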